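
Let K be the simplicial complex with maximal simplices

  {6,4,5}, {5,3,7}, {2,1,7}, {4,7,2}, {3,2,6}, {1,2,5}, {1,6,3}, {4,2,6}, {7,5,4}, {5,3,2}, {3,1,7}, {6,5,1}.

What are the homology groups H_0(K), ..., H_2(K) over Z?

Order the vertices as 1 < 2 < 3 < 4 < 5 < 6 < 7. Listing each simplex with vertices in this order, K has dimension 2 with simplices:

  0-simplices (7): [1], [2], [3], [4], [5], [6], [7]
  1-simplices (18): [1,2], [1,3], [1,5], [1,6], [1,7], [2,3], [2,4], [2,5], [2,6], [2,7], [3,5], [3,6], [3,7], [4,5], [4,6], [4,7], [5,6], [5,7]
  2-simplices (12): [1,2,5], [1,2,7], [1,3,6], [1,3,7], [1,5,6], [2,3,5], [2,3,6], [2,4,6], [2,4,7], [3,5,7], [4,5,6], [4,5,7]

Hence C_0 ≅ Z^7, C_1 ≅ Z^18, C_2 ≅ Z^12.

∂_1: C_1 → C_0 maps an edge to its endpoints' difference, ∂[p,q] = q − p. For instance
  ∂[5,7] = [7] − [5].
The 7×18 boundary matrix has rank 6 and Smith normal form diag(1,1,1,1,1,1).

∂_2: C_2 → C_1 maps a triangle to the signed sum of its edges. For instance
  ∂[2,4,7] = [4,7] − [2,7] + [2,4],
  ∂[1,3,7] = [3,7] − [1,7] + [1,3].
This gives a 18×12 integer matrix of rank 12; reducing to Smith normal form yields diagonal entries (1,1,1,1,1,1,1,1,1,1,1,2).

From H_k ≅ ker(∂_k) / im(∂_{k+1}) we obtain:

  H_0: rank C_0 − rank ∂_1 = 7 − 6 = 1, and the invariant factors of ∂_1 are all 1, so H_0 = Z.
  H_1: rank ker ∂_1 − rank ∂_2 = (18 − 6) − 12 = 0, and ∂_2 has invariant factor 2 > 1, so H_1 = Z/2Z.
  H_2: rank ker ∂_2 − rank ∂_3 = (12 − 12) − 0 = 0, and there is no ∂_3, so H_2 = 0.

H_0 = Z,  H_1 = Z/2Z,  H_2 = 0.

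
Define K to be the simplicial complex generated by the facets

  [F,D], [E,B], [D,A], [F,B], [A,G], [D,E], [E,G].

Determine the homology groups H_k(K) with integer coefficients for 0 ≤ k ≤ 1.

H_0 = Z,  H_1 = Z^2.

Order the vertices as A < B < D < E < F < G. Listing each simplex with vertices in this order, K has dimension 1 with simplices:

  0-simplices (6): A, B, D, E, F, G
  1-simplices (7): AD, AG, BE, BF, DE, DF, EG

giving chain groups C_0 ≅ Z^6, C_1 ≅ Z^7.

∂_1: C_1 → C_0 is given by ∂[p,q] = [q] − [p]. For instance
  ∂BE = E − B.
The resulting 6×7 matrix has rank 5, and its Smith normal form has invariant factors (1,1,1,1,1).

Reading off H_k = ker ∂_k / im ∂_{k+1}:

  H_0: rank C_0 − rank ∂_1 = 6 − 5 = 1, and the invariant factors of ∂_1 are all 1, so H_0 = Z.
  H_1: rank ker ∂_1 − rank ∂_2 = (7 − 5) − 0 = 2, and there is no ∂_2, so H_1 = Z^2.

As a check, the Euler characteristic is 6 − 7 = -1, which agrees with 1 − 2 = -1.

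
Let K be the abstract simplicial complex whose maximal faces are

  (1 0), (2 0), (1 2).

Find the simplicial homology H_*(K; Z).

H_0 = Z,  H_1 = Z.

We work with the vertex ordering 0 < 1 < 2. The simplices of K, each written with vertices in increasing order, are:

  0-simplices (3): [0], [1], [2]
  1-simplices (3): [0,1], [0,2], [1,2]

Hence C_0 ≅ Z^3, C_1 ≅ Z^3.

The boundary map ∂_1: C_1 → C_0 maps an edge to its endpoints' difference, ∂[p,q] = q − p.
The 3×3 boundary matrix has rank 2 and Smith normal form diag(1,1).

From H_k ≅ ker(∂_k) / im(∂_{k+1}) we obtain:

  H_0: rank C_0 − rank ∂_1 = 3 − 2 = 1, and the invariant factors of ∂_1 are all 1, so H_0 ≅ Z.
  H_1: rank ker ∂_1 − rank ∂_2 = (3 − 2) − 0 = 1, and there is no ∂_2, so H_1 ≅ Z.

As a check, the Euler characteristic is 3 − 3 = 0, which agrees with 1 − 1 = 0.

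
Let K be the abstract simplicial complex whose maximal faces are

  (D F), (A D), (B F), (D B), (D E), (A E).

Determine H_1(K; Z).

H_1 ≅ Z^2.

Take the total order A < B < D < E < F on the vertex set. Then K (dimension 1) consists of the simplices:

  0-simplices (5): A, B, D, E, F
  1-simplices (6): AD, AE, BD, BF, DE, DF

so the chain groups are C_0 ≅ Z^5, C_1 ≅ Z^6.

∂_1: C_1 → C_0 maps an edge to its endpoints' difference, ∂[p,q] = q − p.
As a 5×6 matrix over Z this has rank 4, with invariant factors (1,1,1,1).

Now H_k = ker ∂_k / im ∂_{k+1}, so:

  H_1: rank ker ∂_1 − rank ∂_2 = (6 − 4) − 0 = 2, and there is no ∂_2, so H_1 = Z^2.

(K is a triangulation of a wedge of 2 circles.)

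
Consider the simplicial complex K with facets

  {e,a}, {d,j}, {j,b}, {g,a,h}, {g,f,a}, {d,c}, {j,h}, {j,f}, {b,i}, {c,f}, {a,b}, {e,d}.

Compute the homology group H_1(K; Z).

H_1 = Z^4.

Order the vertices as a < b < c < d < e < f < g < h < i < j. Listing each simplex with vertices in this order, K has dimension 2 with simplices:

  0-simplices (10): a, b, c, d, e, f, g, h, i, j
  1-simplices (15): ab, ae, af, ag, ah, bi, bj, cd, cf, de, dj, fg, fj, gh, hj
  2-simplices (2): afg, agh

so the chain groups are C_0 ≅ Z^10, C_1 ≅ Z^15, C_2 ≅ Z^2.

Boundary ∂_1: C_1 → C_0 sends each edge [p,q] (with p < q) to q − p. For instance
  ∂hj = j − h.
This gives a 10×15 integer matrix of rank 9; reducing to Smith normal form yields diagonal entries (1,1,1,1,1,1,1,1,1).

Boundary ∂_2: C_2 → C_1 sends each 2-simplex [p,q,r] to [q,r] − [p,r] + [p,q]. For instance
  ∂afg = fg − ag + af,
  ∂agh = gh − ah + ag.
The resulting 15×2 matrix has rank 2, and its Smith normal form has invariant factors (1,1).

Now H_k = ker ∂_k / im ∂_{k+1}, so:

  H_1: rank ker ∂_1 − rank ∂_2 = (15 − 9) − 2 = 4, and the invariant factors of ∂_2 are all 1, so H_1 = Z^4.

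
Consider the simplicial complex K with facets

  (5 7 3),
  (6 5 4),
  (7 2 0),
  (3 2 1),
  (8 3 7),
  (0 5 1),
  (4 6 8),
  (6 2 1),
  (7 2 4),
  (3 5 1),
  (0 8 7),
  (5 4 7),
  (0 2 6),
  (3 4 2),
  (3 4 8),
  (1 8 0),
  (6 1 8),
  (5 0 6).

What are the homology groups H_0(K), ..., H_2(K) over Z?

K has 9 vertices, 27 edges, 18 triangles.
rank ∂_0 = 0, rank ∂_1 = 8 ⇒ b_0 = 9 − 0 − 8 = 1; all invariant factors of ∂_1 are 1 so no torsion. So H_0 ≅ Z.
rank ∂_1 = 8, rank ∂_2 = 18 ⇒ b_1 = 27 − 8 − 18 = 1; ∂_2 has invariant factor(s) [2] giving torsion. So H_1 ≅ Z ⊕ Z_2.
rank ∂_2 = 18, rank ∂_3 = 0 ⇒ b_2 = 18 − 18 − 0 = 0. So H_2 ≅ 0.

H_0 ≅ Z,  H_1 ≅ Z ⊕ Z_2,  H_2 = 0.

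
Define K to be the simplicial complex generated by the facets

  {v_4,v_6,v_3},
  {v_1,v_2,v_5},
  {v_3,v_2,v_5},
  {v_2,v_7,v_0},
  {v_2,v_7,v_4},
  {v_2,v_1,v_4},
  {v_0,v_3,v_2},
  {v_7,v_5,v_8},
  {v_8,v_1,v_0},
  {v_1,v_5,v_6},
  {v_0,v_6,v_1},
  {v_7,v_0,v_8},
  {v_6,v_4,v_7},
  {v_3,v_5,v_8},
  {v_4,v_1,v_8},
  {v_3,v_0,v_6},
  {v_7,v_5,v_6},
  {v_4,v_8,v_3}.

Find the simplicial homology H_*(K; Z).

We work with the vertex ordering v_0 < v_1 < v_2 < v_3 < v_4 < v_5 < v_6 < v_7 < v_8. The simplices of K, each written with vertices in increasing order, are:

  0-simplices (9): [v_0], [v_1], [v_2], [v_3], [v_4], [v_5], [v_6], [v_7], [v_8]
  1-simplices (27): (27 of them)
  2-simplices (18): (18 of them)

Hence C_0 ≅ Z^9, C_1 ≅ Z^27, C_2 ≅ Z^18.

Boundary ∂_1: C_1 → C_0 is given by ∂[p,q] = [q] − [p].
The 9×27 boundary matrix has rank 8 and Smith normal form diag(1,1,1,1,1,1,1,1).

Boundary ∂_2: C_2 → C_1 maps a triangle to the signed sum of its edges. For instance
  ∂[v_0,v_1,v_8] = [v_1,v_8] − [v_0,v_8] + [v_0,v_1],
  ∂[v_1,v_5,v_6] = [v_5,v_6] − [v_1,v_6] + [v_1,v_5].
The 27×18 boundary matrix has rank 17 and Smith normal form diag(1,1,1,1,1,1,1,1,1,1,1,1,1,1,1,1,1).

Now H_k = ker ∂_k / im ∂_{k+1}, so:

  H_0: rank C_0 − rank ∂_1 = 9 − 8 = 1, and the invariant factors of ∂_1 are all 1, so H_0 ≅ Z.
  H_1: rank ker ∂_1 − rank ∂_2 = (27 − 8) − 17 = 2, and the invariant factors of ∂_2 are all 1, so H_1 ≅ Z^2.
  H_2: rank ker ∂_2 − rank ∂_3 = (18 − 17) − 0 = 1, and there is no ∂_3, so H_2 ≅ Z.

As a check, the Euler characteristic is 9 − 27 + 18 = 0, which agrees with 1 − 2 + 1 = 0.

H_0 = Z,  H_1 = Z^2,  H_2 = Z.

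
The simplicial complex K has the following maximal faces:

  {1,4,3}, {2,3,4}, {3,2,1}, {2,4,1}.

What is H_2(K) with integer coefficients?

H_2 ≅ Z.

Order the vertices as 1 < 2 < 3 < 4. Listing each simplex with vertices in this order, K has dimension 2 with simplices:

  0-simplices (4): [1], [2], [3], [4]
  1-simplices (6): [1,2], [1,3], [1,4], [2,3], [2,4], [3,4]
  2-simplices (4): [1,2,3], [1,2,4], [1,3,4], [2,3,4]

so the chain groups are C_0 ≅ Z^4, C_1 ≅ Z^6, C_2 ≅ Z^4.

The boundary map ∂_1: C_1 → C_0 is given by ∂[p,q] = [q] − [p]. For instance
  ∂[3,4] = [4] − [3].
The resulting 4×6 matrix has rank 3, and its Smith normal form has invariant factors (1,1,1).

Boundary ∂_2: C_2 → C_1 acts by ∂[p,q,r] = [q,r] − [p,r] + [p,q]. For instance
  ∂[1,2,4] = [2,4] − [1,4] + [1,2],
  ∂[1,3,4] = [3,4] − [1,4] + [1,3].
This gives a 6×4 integer matrix of rank 3; reducing to Smith normal form yields diagonal entries (1,1,1).

Computing H_k = (kernel of ∂_k) / (image of ∂_{k+1}):

  H_2: rank ker ∂_2 − rank ∂_3 = (4 − 3) − 0 = 1, and there is no ∂_3, so H_2 = Z.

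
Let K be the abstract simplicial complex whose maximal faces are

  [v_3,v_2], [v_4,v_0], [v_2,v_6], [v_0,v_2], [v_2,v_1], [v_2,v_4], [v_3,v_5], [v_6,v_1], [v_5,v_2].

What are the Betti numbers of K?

We work with the vertex ordering v_0 < v_1 < v_2 < v_3 < v_4 < v_5 < v_6. The simplices of K, each written with vertices in increasing order, are:

  0-simplices (7): [v_0], [v_1], [v_2], [v_3], [v_4], [v_5], [v_6]
  1-simplices (9): [v_0,v_2], [v_0,v_4], [v_1,v_2], [v_1,v_6], [v_2,v_3], [v_2,v_4], [v_2,v_5], [v_2,v_6], [v_3,v_5]

so the chain groups are C_0 ≅ Z^7, C_1 ≅ Z^9.

Boundary ∂_1: C_1 → C_0 sends each edge [p,q] (with p < q) to q − p.
As a 7×9 matrix over Z this has rank 6, with invariant factors (1,1,1,1,1,1).

Now H_k = ker ∂_k / im ∂_{k+1}, so:

  H_0: rank C_0 − rank ∂_1 = 7 − 6 = 1, and the invariant factors of ∂_1 are all 1, so H_0 = Z.
  H_1: rank ker ∂_1 − rank ∂_2 = (9 − 6) − 0 = 3, and there is no ∂_2, so H_1 = Z^3.

As a check, the Euler characteristic is 7 − 9 = -2, which agrees with 1 − 3 = -2.

Hence the Betti numbers are b_0 = 1, b_1 = 3.

b_0 = 1, b_1 = 3.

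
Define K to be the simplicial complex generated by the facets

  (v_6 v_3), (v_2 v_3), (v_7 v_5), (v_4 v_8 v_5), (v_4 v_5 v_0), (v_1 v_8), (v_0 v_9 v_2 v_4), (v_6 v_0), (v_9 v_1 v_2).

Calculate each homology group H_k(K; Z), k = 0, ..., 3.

We work with the vertex ordering v_0 < v_1 < v_2 < v_3 < v_4 < v_5 < v_6 < v_7 < v_8 < v_9. The simplices of K, each written with vertices in increasing order, are:

  0-simplices (10): [v_0], [v_1], [v_2], [v_3], [v_4], [v_5], [v_6], [v_7], [v_8], [v_9]
  1-simplices (17): (17 of them)
  2-simplices (7): [v_0,v_2,v_4], [v_0,v_2,v_9], [v_0,v_4,v_5], [v_0,v_4,v_9], [v_1,v_2,v_9], [v_2,v_4,v_9], [v_4,v_5,v_8]
  3-simplices (1): [v_0,v_2,v_4,v_9]

giving chain groups C_0 ≅ Z^10, C_1 ≅ Z^17, C_2 ≅ Z^7, C_3 ≅ Z^1.

The boundary map ∂_1: C_1 → C_0 maps an edge to its endpoints' difference, ∂[p,q] = q − p. For instance
  ∂[v_1,v_9] = [v_9] − [v_1].
The 10×17 boundary matrix has rank 9 and Smith normal form diag(1,1,1,1,1,1,1,1,1).

∂_2: C_2 → C_1 sends each 2-simplex [p,q,r] to [q,r] − [p,r] + [p,q]. For instance
  ∂[v_0,v_4,v_9] = [v_4,v_9] − [v_0,v_9] + [v_0,v_4],
  ∂[v_2,v_4,v_9] = [v_4,v_9] − [v_2,v_9] + [v_2,v_4].
The 17×7 boundary matrix has rank 6 and Smith normal form diag(1,1,1,1,1,1).

Boundary ∂_3: C_3 → C_2 sends each 3-simplex σ to the alternating sum Σ_i (−1)^i (σ with its i-th vertex removed). For instance
  ∂[v_0,v_2,v_4,v_9] = [v_2,v_4,v_9] − [v_0,v_4,v_9] + [v_0,v_2,v_9] − [v_0,v_2,v_4].
The resulting 7×1 matrix has rank 1, and its Smith normal form has invariant factors (1).

Now H_k = ker ∂_k / im ∂_{k+1}, so:

  H_0: rank C_0 − rank ∂_1 = 10 − 9 = 1, and the invariant factors of ∂_1 are all 1, so H_0 = Z.
  H_1: rank ker ∂_1 − rank ∂_2 = (17 − 9) − 6 = 2, and the invariant factors of ∂_2 are all 1, so H_1 = Z^2.
  H_2: rank ker ∂_2 − rank ∂_3 = (7 − 6) − 1 = 0, and the invariant factors of ∂_3 are all 1, so H_2 = 0.
  H_3: rank ker ∂_3 − rank ∂_4 = (1 − 1) − 0 = 0, and there is no ∂_4, so H_3 = 0.

H_0 = Z,  H_1 = Z^2,  H_2 = 0,  H_3 = 0.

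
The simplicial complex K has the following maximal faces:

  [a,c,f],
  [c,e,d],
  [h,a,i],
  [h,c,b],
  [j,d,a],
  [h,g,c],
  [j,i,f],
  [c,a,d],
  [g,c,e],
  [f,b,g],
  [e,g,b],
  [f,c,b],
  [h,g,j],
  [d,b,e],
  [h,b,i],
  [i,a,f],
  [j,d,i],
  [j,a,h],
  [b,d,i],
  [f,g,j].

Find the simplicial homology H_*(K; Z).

H_0 = Z,  H_1 = Z ⊕ Z/2Z,  H_2 = 0.

Fix the vertex order a < b < c < d < e < f < g < h < i < j and write every simplex with vertices in increasing order. Then dim K = 2 and the simplices of K are:

  0-simplices (10): a, b, c, d, e, f, g, h, i, j
  1-simplices (30): ac, ad, af, ah, ai, aj, bc, bd, be, bf, bg, bh, bi, cd, ce, cf, cg, ch, de, di, dj, eg, fg, fi, fj, gh, gj, hi, hj, ij
  2-simplices (20): acd, acf, adj, afi, ahi, ahj, bcf, bch, bde, bdi, beg, bfg, bhi, cde, ceg, cgh, dij, fgj, fij, ghj

giving chain groups C_0 ≅ Z^10, C_1 ≅ Z^30, C_2 ≅ Z^20.

∂_1: C_1 → C_0 sends each edge [p,q] (with p < q) to q − p. For instance
  ∂ij = j − i.
This gives a 10×30 integer matrix of rank 9; reducing to Smith normal form yields diagonal entries (1,1,1,1,1,1,1,1,1).

The boundary map ∂_2: C_2 → C_1 sends each 2-simplex [p,q,r] to [q,r] − [p,r] + [p,q]. For instance
  ∂adj = dj − aj + ad,
  ∂cgh = gh − ch + cg.
As a 30×20 matrix over Z this has rank 20, with invariant factors (1,1,1,1,1,1,1,1,1,1,1,1,1,1,1,1,1,1,1,2).

Reading off H_k = ker ∂_k / im ∂_{k+1}:

  H_0: rank C_0 − rank ∂_1 = 10 − 9 = 1, and the invariant factors of ∂_1 are all 1, so H_0 = Z.
  H_1: rank ker ∂_1 − rank ∂_2 = (30 − 9) − 20 = 1, and ∂_2 has invariant factor 2 > 1, so H_1 = Z ⊕ Z/2Z.
  H_2: rank ker ∂_2 − rank ∂_3 = (20 − 20) − 0 = 0, and there is no ∂_3, so H_2 = 0.

As a check, the Euler characteristic is 10 − 30 + 20 = 0, which agrees with 1 − 1 + 0 = 0.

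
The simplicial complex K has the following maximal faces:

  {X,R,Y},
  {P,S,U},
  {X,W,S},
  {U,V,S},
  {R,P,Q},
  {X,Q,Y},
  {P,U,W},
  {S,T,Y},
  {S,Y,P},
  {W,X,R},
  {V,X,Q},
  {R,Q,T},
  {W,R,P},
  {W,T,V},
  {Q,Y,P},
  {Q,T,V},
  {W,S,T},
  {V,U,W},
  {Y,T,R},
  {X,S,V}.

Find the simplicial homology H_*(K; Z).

Take the total order P < Q < R < S < T < U < V < W < X < Y on the vertex set. Then K (dimension 2) consists of the simplices:

  0-simplices (10): P, Q, R, S, T, U, V, W, X, Y
  1-simplices (30): PQ, PR, PS, PU, PW, PY, QR, QT, QV, QX, QY, RT, RW, RX, RY, ST, SU, SV, SW, SX, SY, TV, TW, TY, UV, UW, VW, VX, WX, XY
  2-simplices (20): PQR, PQY, PRW, PSU, PSY, PUW, QRT, QTV, QVX, QXY, RTY, RWX, RXY, STW, STY, SUV, SVX, SWX, TVW, UVW

Hence C_0 ≅ Z^10, C_1 ≅ Z^30, C_2 ≅ Z^20.

∂_1: C_1 → C_0 sends each edge [p,q] (with p < q) to q − p.
As a 10×30 matrix over Z this has rank 9, with invariant factors (1,1,1,1,1,1,1,1,1).

∂_2: C_2 → C_1 acts by ∂[p,q,r] = [q,r] − [p,r] + [p,q]. For instance
  ∂PQR = QR − PR + PQ,
  ∂PUW = UW − PW + PU.
The resulting 30×20 matrix has rank 20, and its Smith normal form has invariant factors (1,1,1,1,1,1,1,1,1,1,1,1,1,1,1,1,1,1,1,2).

Now H_k = ker ∂_k / im ∂_{k+1}, so:

  H_0: rank C_0 − rank ∂_1 = 10 − 9 = 1, and the invariant factors of ∂_1 are all 1, so H_0 ≅ Z.
  H_1: rank ker ∂_1 − rank ∂_2 = (30 − 9) − 20 = 1, and ∂_2 has invariant factor 2 > 1, so H_1 ≅ Z ⊕ Z/2.
  H_2: rank ker ∂_2 − rank ∂_3 = (20 − 20) − 0 = 0, and there is no ∂_3, so H_2 ≅ 0.

H_0 ≅ Z,  H_1 ≅ Z ⊕ Z/2,  H_2 = 0.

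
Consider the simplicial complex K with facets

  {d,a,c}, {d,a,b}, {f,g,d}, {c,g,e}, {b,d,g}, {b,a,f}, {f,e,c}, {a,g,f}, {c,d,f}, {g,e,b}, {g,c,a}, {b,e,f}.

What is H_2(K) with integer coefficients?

H_2 = 0.

Fix the vertex order a < b < c < d < e < f < g and write every simplex with vertices in increasing order. Then dim K = 2 and the simplices of K are:

  0-simplices (7): a, b, c, d, e, f, g
  1-simplices (18): ab, ac, ad, af, ag, bd, be, bf, bg, cd, ce, cf, cg, df, dg, ef, eg, fg
  2-simplices (12): abd, abf, acd, acg, afg, bdg, bef, beg, cdf, cef, ceg, dfg

giving chain groups C_0 ≅ Z^7, C_1 ≅ Z^18, C_2 ≅ Z^12.

The boundary map ∂_1: C_1 → C_0 sends each edge [p,q] (with p < q) to q − p. For instance
  ∂ab = b − a.
As a 7×18 matrix over Z this has rank 6, with invariant factors (1,1,1,1,1,1).

Boundary ∂_2: C_2 → C_1 sends each 2-simplex [p,q,r] to [q,r] − [p,r] + [p,q]. For instance
  ∂abf = bf − af + ab,
  ∂acg = cg − ag + ac.
The resulting 18×12 matrix has rank 12, and its Smith normal form has invariant factors (1,1,1,1,1,1,1,1,1,1,1,2).

Computing H_k = (kernel of ∂_k) / (image of ∂_{k+1}):

  H_2: rank ker ∂_2 − rank ∂_3 = (12 − 12) − 0 = 0, and there is no ∂_3, so H_2 ≅ 0.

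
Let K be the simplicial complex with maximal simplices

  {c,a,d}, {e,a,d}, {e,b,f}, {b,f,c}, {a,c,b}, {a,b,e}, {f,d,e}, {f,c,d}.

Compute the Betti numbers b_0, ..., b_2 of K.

Take the total order a < b < c < d < e < f on the vertex set. Then K (dimension 2) consists of the simplices:

  0-simplices (6): a, b, c, d, e, f
  1-simplices (12): ab, ac, ad, ae, bc, be, bf, cd, cf, de, df, ef
  2-simplices (8): abc, abe, acd, ade, bcf, bef, cdf, def

giving chain groups C_0 ≅ Z^6, C_1 ≅ Z^12, C_2 ≅ Z^8.

∂_1: C_1 → C_0 is given by ∂[p,q] = [q] − [p]. For instance
  ∂df = f − d.
This gives a 6×12 integer matrix of rank 5; reducing to Smith normal form yields diagonal entries (1,1,1,1,1).

Boundary ∂_2: C_2 → C_1 sends each 2-simplex [p,q,r] to [q,r] − [p,r] + [p,q]. For instance
  ∂abe = be − ae + ab,
  ∂bef = ef − bf + be.
This gives a 12×8 integer matrix of rank 7; reducing to Smith normal form yields diagonal entries (1,1,1,1,1,1,1).

Computing H_k = (kernel of ∂_k) / (image of ∂_{k+1}):

  H_0: rank C_0 − rank ∂_1 = 6 − 5 = 1, and the invariant factors of ∂_1 are all 1, so H_0 ≅ Z.
  H_1: rank ker ∂_1 − rank ∂_2 = (12 − 5) − 7 = 0, and the invariant factors of ∂_2 are all 1, so H_1 ≅ 0.
  H_2: rank ker ∂_2 − rank ∂_3 = (8 − 7) − 0 = 1, and there is no ∂_3, so H_2 ≅ Z.

As a check, the Euler characteristic is 6 − 12 + 8 = 2, which agrees with 1 − 0 + 1 = 2.

Hence the Betti numbers are b_0 = 1, b_1 = 0, b_2 = 1.

b_0 = 1, b_1 = 0, b_2 = 1.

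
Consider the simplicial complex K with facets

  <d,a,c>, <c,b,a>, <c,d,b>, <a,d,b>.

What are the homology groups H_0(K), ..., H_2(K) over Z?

Order the vertices as a < b < c < d. Listing each simplex with vertices in this order, K has dimension 2 with simplices:

  0-simplices (4): a, b, c, d
  1-simplices (6): ab, ac, ad, bc, bd, cd
  2-simplices (4): abc, abd, acd, bcd

Hence C_0 ≅ Z^4, C_1 ≅ Z^6, C_2 ≅ Z^4.

The boundary map ∂_1: C_1 → C_0 sends each edge [p,q] (with p < q) to q − p.
As a 4×6 matrix over Z this has rank 3, with invariant factors (1,1,1).

∂_2: C_2 → C_1 acts by ∂[p,q,r] = [q,r] − [p,r] + [p,q]. For instance
  ∂bcd = cd − bd + bc,
  ∂abd = bd − ad + ab.
As a 6×4 matrix over Z this has rank 3, with invariant factors (1,1,1).

Computing H_k = (kernel of ∂_k) / (image of ∂_{k+1}):

  H_0: rank C_0 − rank ∂_1 = 4 − 3 = 1, and the invariant factors of ∂_1 are all 1, so H_0 ≅ Z.
  H_1: rank ker ∂_1 − rank ∂_2 = (6 − 3) − 3 = 0, and the invariant factors of ∂_2 are all 1, so H_1 ≅ 0.
  H_2: rank ker ∂_2 − rank ∂_3 = (4 − 3) − 0 = 1, and there is no ∂_3, so H_2 ≅ Z.

As a check, the Euler characteristic is 4 − 6 + 4 = 2, which agrees with 1 − 0 + 1 = 2.

H_0 = Z,  H_1 = 0,  H_2 = Z.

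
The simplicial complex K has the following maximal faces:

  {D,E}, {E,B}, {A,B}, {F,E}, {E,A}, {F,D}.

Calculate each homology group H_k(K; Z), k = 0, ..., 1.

Take the total order A < B < D < E < F on the vertex set. Then K (dimension 1) consists of the simplices:

  0-simplices (5): A, B, D, E, F
  1-simplices (6): AB, AE, BE, DE, DF, EF

giving chain groups C_0 ≅ Z^5, C_1 ≅ Z^6.

Boundary ∂_1: C_1 → C_0 is given by ∂[p,q] = [q] − [p]. For instance
  ∂BE = E − B.
The 5×6 boundary matrix has rank 4 and Smith normal form diag(1,1,1,1).

Reading off H_k = ker ∂_k / im ∂_{k+1}:

  H_0: rank C_0 − rank ∂_1 = 5 − 4 = 1, and the invariant factors of ∂_1 are all 1, so H_0 = Z.
  H_1: rank ker ∂_1 − rank ∂_2 = (6 − 4) − 0 = 2, and there is no ∂_2, so H_1 = Z^2.

As a check, the Euler characteristic is 5 − 6 = -1, which agrees with 1 − 2 = -1.

H_0 ≅ Z,  H_1 ≅ Z^2.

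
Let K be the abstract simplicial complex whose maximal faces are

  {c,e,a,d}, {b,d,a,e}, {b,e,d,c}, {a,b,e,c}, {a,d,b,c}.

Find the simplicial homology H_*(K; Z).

H_0 ≅ Z,  H_1 = 0,  H_2 = 0,  H_3 ≅ Z.

Order the vertices as a < b < c < d < e. Listing each simplex with vertices in this order, K has dimension 3 with simplices:

  0-simplices (5): a, b, c, d, e
  1-simplices (10): ab, ac, ad, ae, bc, bd, be, cd, ce, de
  2-simplices (10): abc, abd, abe, acd, ace, ade, bcd, bce, bde, cde
  3-simplices (5): abcd, abce, abde, acde, bcde

Hence C_0 ≅ Z^5, C_1 ≅ Z^10, C_2 ≅ Z^10, C_3 ≅ Z^5.

The boundary map ∂_1: C_1 → C_0 maps an edge to its endpoints' difference, ∂[p,q] = q − p.
As a 5×10 matrix over Z this has rank 4, with invariant factors (1,1,1,1).

Boundary ∂_2: C_2 → C_1 acts by ∂[p,q,r] = [q,r] − [p,r] + [p,q]. For instance
  ∂bde = de − be + bd,
  ∂cde = de − ce + cd.
The resulting 10×10 matrix has rank 6, and its Smith normal form has invariant factors (1,1,1,1,1,1).

Boundary ∂_3: C_3 → C_2 sends each 3-simplex σ to the alternating sum Σ_i (−1)^i (σ with its i-th vertex removed). For instance
  ∂abce = bce − ace + abe − abc,
  ∂acde = cde − ade + ace − acd.
This gives a 10×5 integer matrix of rank 4; reducing to Smith normal form yields diagonal entries (1,1,1,1).

Now H_k = ker ∂_k / im ∂_{k+1}, so:

  H_0: rank C_0 − rank ∂_1 = 5 − 4 = 1, and the invariant factors of ∂_1 are all 1, so H_0 = Z.
  H_1: rank ker ∂_1 − rank ∂_2 = (10 − 4) − 6 = 0, and the invariant factors of ∂_2 are all 1, so H_1 = 0.
  H_2: rank ker ∂_2 − rank ∂_3 = (10 − 6) − 4 = 0, and the invariant factors of ∂_3 are all 1, so H_2 = 0.
  H_3: rank ker ∂_3 − rank ∂_4 = (5 − 4) − 0 = 1, and there is no ∂_4, so H_3 = Z.

As a check, the Euler characteristic is 5 − 10 + 10 − 5 = 0, which agrees with 1 − 0 + 0 − 1 = 0.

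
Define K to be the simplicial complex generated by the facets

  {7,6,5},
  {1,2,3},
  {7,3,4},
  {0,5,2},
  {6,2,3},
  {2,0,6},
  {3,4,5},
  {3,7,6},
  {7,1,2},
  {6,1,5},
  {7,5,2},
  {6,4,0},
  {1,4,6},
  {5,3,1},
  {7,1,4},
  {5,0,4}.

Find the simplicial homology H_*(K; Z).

K has 8 vertices, 24 edges, 16 triangles.
rank ∂_0 = 0, rank ∂_1 = 7 ⇒ b_0 = 8 − 0 − 7 = 1; all invariant factors of ∂_1 are 1 so no torsion. So H_0 ≅ Z.
rank ∂_1 = 7, rank ∂_2 = 15 ⇒ b_1 = 24 − 7 − 15 = 2; all invariant factors of ∂_2 are 1 so no torsion. So H_1 ≅ Z^2.
rank ∂_2 = 15, rank ∂_3 = 0 ⇒ b_2 = 16 − 15 − 0 = 1. So H_2 ≅ Z.

H_0 = Z,  H_1 = Z^2,  H_2 = Z.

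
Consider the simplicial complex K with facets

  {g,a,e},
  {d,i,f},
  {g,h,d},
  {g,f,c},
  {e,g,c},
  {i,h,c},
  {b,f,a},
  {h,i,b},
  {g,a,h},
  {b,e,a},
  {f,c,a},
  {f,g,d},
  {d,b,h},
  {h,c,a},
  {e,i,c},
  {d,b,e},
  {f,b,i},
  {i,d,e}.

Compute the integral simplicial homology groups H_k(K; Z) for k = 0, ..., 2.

Take the total order a < b < c < d < e < f < g < h < i on the vertex set. Then K (dimension 2) consists of the simplices:

  0-simplices (9): a, b, c, d, e, f, g, h, i
  1-simplices (27): ab, ac, ae, af, ag, ah, bd, be, bf, bh, bi, ce, cf, cg, ch, ci, de, df, dg, dh, di, eg, ei, fg, fi, gh, hi
  2-simplices (18): abe, abf, acf, ach, aeg, agh, bde, bdh, bfi, bhi, ceg, cei, cfg, chi, dei, dfg, dfi, dgh

so the chain groups are C_0 ≅ Z^9, C_1 ≅ Z^27, C_2 ≅ Z^18.

The boundary map ∂_1: C_1 → C_0 is given by ∂[p,q] = [q] − [p]. For instance
  ∂bh = h − b.
The 9×27 boundary matrix has rank 8 and Smith normal form diag(1,1,1,1,1,1,1,1).

Boundary ∂_2: C_2 → C_1 acts by ∂[p,q,r] = [q,r] − [p,r] + [p,q]. For instance
  ∂abe = be − ae + ab,
  ∂ach = ch − ah + ac.
The resulting 27×18 matrix has rank 18, and its Smith normal form has invariant factors (1,1,1,1,1,1,1,1,1,1,1,1,1,1,1,1,1,2).

Now H_k = ker ∂_k / im ∂_{k+1}, so:

  H_0: rank C_0 − rank ∂_1 = 9 − 8 = 1, and the invariant factors of ∂_1 are all 1, so H_0 = Z.
  H_1: rank ker ∂_1 − rank ∂_2 = (27 − 8) − 18 = 1, and ∂_2 has invariant factor 2 > 1, so H_1 = Z ⊕ Z/2.
  H_2: rank ker ∂_2 − rank ∂_3 = (18 − 18) − 0 = 0, and there is no ∂_3, so H_2 = 0.

(K is a triangulation of the Klein bottle.)

H_0 ≅ Z,  H_1 ≅ Z ⊕ Z/2,  H_2 = 0.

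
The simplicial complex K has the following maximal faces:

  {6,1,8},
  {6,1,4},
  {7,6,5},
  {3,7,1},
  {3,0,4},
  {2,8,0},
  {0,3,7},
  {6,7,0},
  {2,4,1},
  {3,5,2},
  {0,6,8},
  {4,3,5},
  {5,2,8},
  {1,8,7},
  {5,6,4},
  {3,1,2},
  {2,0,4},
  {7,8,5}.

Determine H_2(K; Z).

K has 9 vertices, 27 edges, 18 triangles.
rank ∂_2 = 18, rank ∂_3 = 0 ⇒ b_2 = 18 − 18 − 0 = 0. So H_2 ≅ 0.

H_2 = 0.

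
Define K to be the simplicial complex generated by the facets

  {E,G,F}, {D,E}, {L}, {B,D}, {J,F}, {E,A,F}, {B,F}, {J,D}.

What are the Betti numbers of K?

b_0 = 2, b_1 = 2, b_2 = 0.

Order the vertices as A < B < D < E < F < G < J < L. Listing each simplex with vertices in this order, K has dimension 2 with simplices:

  0-simplices (8): A, B, D, E, F, G, J, L
  1-simplices (10): AE, AF, BD, BF, DE, DJ, EF, EG, FG, FJ
  2-simplices (2): AEF, EFG

Hence C_0 ≅ Z^8, C_1 ≅ Z^10, C_2 ≅ Z^2.

∂_1: C_1 → C_0 sends each edge [p,q] (with p < q) to q − p. For instance
  ∂BF = F − B.
This gives a 8×10 integer matrix of rank 6; reducing to Smith normal form yields diagonal entries (1,1,1,1,1,1).

Boundary ∂_2: C_2 → C_1 maps a triangle to the signed sum of its edges. For instance
  ∂AEF = EF − AF + AE,
  ∂EFG = FG − EG + EF.
As a 10×2 matrix over Z this has rank 2, with invariant factors (1,1).

Computing H_k = (kernel of ∂_k) / (image of ∂_{k+1}):

  H_0: rank C_0 − rank ∂_1 = 8 − 6 = 2, and the invariant factors of ∂_1 are all 1, so H_0 = Z^2.
  H_1: rank ker ∂_1 − rank ∂_2 = (10 − 6) − 2 = 2, and the invariant factors of ∂_2 are all 1, so H_1 = Z^2.
  H_2: rank ker ∂_2 − rank ∂_3 = (2 − 2) − 0 = 0, and there is no ∂_3, so H_2 = 0.

As a check, the Euler characteristic is 8 − 10 + 2 = 0, which agrees with 2 − 2 + 0 = 0.

Hence the Betti numbers are b_0 = 2, b_1 = 2, b_2 = 0.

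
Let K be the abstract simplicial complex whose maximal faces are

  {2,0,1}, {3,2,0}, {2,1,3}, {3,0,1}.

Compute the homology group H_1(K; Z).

We work with the vertex ordering 0 < 1 < 2 < 3. The simplices of K, each written with vertices in increasing order, are:

  0-simplices (4): [0], [1], [2], [3]
  1-simplices (6): [0,1], [0,2], [0,3], [1,2], [1,3], [2,3]
  2-simplices (4): [0,1,2], [0,1,3], [0,2,3], [1,2,3]

Hence C_0 ≅ Z^4, C_1 ≅ Z^6, C_2 ≅ Z^4.

Boundary ∂_1: C_1 → C_0 maps an edge to its endpoints' difference, ∂[p,q] = q − p. For instance
  ∂[1,3] = [3] − [1].
This gives a 4×6 integer matrix of rank 3; reducing to Smith normal form yields diagonal entries (1,1,1).

Boundary ∂_2: C_2 → C_1 maps a triangle to the signed sum of its edges. For instance
  ∂[0,1,2] = [1,2] − [0,2] + [0,1],
  ∂[0,2,3] = [2,3] − [0,3] + [0,2].
The resulting 6×4 matrix has rank 3, and its Smith normal form has invariant factors (1,1,1).

Reading off H_k = ker ∂_k / im ∂_{k+1}:

  H_1: rank ker ∂_1 − rank ∂_2 = (6 − 3) − 3 = 0, and the invariant factors of ∂_2 are all 1, so H_1 ≅ 0.

H_1 ≅ 0.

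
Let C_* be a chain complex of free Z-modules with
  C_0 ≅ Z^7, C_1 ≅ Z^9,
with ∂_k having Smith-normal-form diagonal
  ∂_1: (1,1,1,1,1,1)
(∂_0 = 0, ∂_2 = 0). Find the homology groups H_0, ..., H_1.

H_0: b_0 = 7 − 0 − 6 = 1; torsion from ∂_1 factors > 1: none. So H_0 = Z.
H_1: b_1 = 9 − 6 − 0 = 3; torsion from ∂_2 factors > 1: none. So H_1 = Z^3.

H_0 = Z,  H_1 = Z^3.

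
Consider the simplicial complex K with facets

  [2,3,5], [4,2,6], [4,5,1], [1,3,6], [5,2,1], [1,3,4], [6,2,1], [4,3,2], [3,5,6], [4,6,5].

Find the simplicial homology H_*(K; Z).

Take the total order 1 < 2 < 3 < 4 < 5 < 6 on the vertex set. Then K (dimension 2) consists of the simplices:

  0-simplices (6): [1], [2], [3], [4], [5], [6]
  1-simplices (15): [1,2], [1,3], [1,4], [1,5], [1,6], [2,3], [2,4], [2,5], [2,6], [3,4], [3,5], [3,6], [4,5], [4,6], [5,6]
  2-simplices (10): [1,2,5], [1,2,6], [1,3,4], [1,3,6], [1,4,5], [2,3,4], [2,3,5], [2,4,6], [3,5,6], [4,5,6]

giving chain groups C_0 ≅ Z^6, C_1 ≅ Z^15, C_2 ≅ Z^10.

Boundary ∂_1: C_1 → C_0 is given by ∂[p,q] = [q] − [p].
The resulting 6×15 matrix has rank 5, and its Smith normal form has invariant factors (1,1,1,1,1).

∂_2: C_2 → C_1 sends each 2-simplex [p,q,r] to [q,r] − [p,r] + [p,q]. For instance
  ∂[1,2,6] = [2,6] − [1,6] + [1,2],
  ∂[3,5,6] = [5,6] − [3,6] + [3,5].
As a 15×10 matrix over Z this has rank 10, with invariant factors (1,1,1,1,1,1,1,1,1,2).

Reading off H_k = ker ∂_k / im ∂_{k+1}:

  H_0: rank C_0 − rank ∂_1 = 6 − 5 = 1, and the invariant factors of ∂_1 are all 1, so H_0 = Z.
  H_1: rank ker ∂_1 − rank ∂_2 = (15 − 5) − 10 = 0, and ∂_2 has invariant factor 2 > 1, so H_1 = Z/2.
  H_2: rank ker ∂_2 − rank ∂_3 = (10 − 10) − 0 = 0, and there is no ∂_3, so H_2 = 0.

H_0 ≅ Z,  H_1 ≅ Z/2,  H_2 = 0.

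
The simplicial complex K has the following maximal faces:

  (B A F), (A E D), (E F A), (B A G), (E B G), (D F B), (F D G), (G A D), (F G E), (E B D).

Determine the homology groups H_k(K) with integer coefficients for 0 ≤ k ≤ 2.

H_0 ≅ Z,  H_1 ≅ Z/2Z,  H_2 = 0.

We work with the vertex ordering A < B < D < E < F < G. The simplices of K, each written with vertices in increasing order, are:

  0-simplices (6): A, B, D, E, F, G
  1-simplices (15): AB, AD, AE, AF, AG, BD, BE, BF, BG, DE, DF, DG, EF, EG, FG
  2-simplices (10): ABF, ABG, ADE, ADG, AEF, BDE, BDF, BEG, DFG, EFG

so the chain groups are C_0 ≅ Z^6, C_1 ≅ Z^15, C_2 ≅ Z^10.

Boundary ∂_1: C_1 → C_0 sends each edge [p,q] (with p < q) to q − p. For instance
  ∂AB = B − A.
The 6×15 boundary matrix has rank 5 and Smith normal form diag(1,1,1,1,1).

Boundary ∂_2: C_2 → C_1 maps a triangle to the signed sum of its edges. For instance
  ∂BEG = EG − BG + BE,
  ∂ABG = BG − AG + AB.
As a 15×10 matrix over Z this has rank 10, with invariant factors (1,1,1,1,1,1,1,1,1,2).

From H_k ≅ ker(∂_k) / im(∂_{k+1}) we obtain:

  H_0: rank C_0 − rank ∂_1 = 6 − 5 = 1, and the invariant factors of ∂_1 are all 1, so H_0 ≅ Z.
  H_1: rank ker ∂_1 − rank ∂_2 = (15 − 5) − 10 = 0, and ∂_2 has invariant factor 2 > 1, so H_1 ≅ Z/2Z.
  H_2: rank ker ∂_2 − rank ∂_3 = (10 − 10) − 0 = 0, and there is no ∂_3, so H_2 ≅ 0.

As a check, the Euler characteristic is 6 − 15 + 10 = 1, which agrees with 1 − 0 + 0 = 1.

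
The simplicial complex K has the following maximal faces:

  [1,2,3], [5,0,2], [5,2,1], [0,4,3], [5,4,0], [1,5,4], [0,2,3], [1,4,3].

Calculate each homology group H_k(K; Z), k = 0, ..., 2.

Take the total order 0 < 1 < 2 < 3 < 4 < 5 on the vertex set. Then K (dimension 2) consists of the simplices:

  0-simplices (6): [0], [1], [2], [3], [4], [5]
  1-simplices (12): [0,2], [0,3], [0,4], [0,5], [1,2], [1,3], [1,4], [1,5], [2,3], [2,5], [3,4], [4,5]
  2-simplices (8): [0,2,3], [0,2,5], [0,3,4], [0,4,5], [1,2,3], [1,2,5], [1,3,4], [1,4,5]

Hence C_0 ≅ Z^6, C_1 ≅ Z^12, C_2 ≅ Z^8.

Boundary ∂_1: C_1 → C_0 maps an edge to its endpoints' difference, ∂[p,q] = q − p.
This gives a 6×12 integer matrix of rank 5; reducing to Smith normal form yields diagonal entries (1,1,1,1,1).

∂_2: C_2 → C_1 acts by ∂[p,q,r] = [q,r] − [p,r] + [p,q]. For instance
  ∂[0,3,4] = [3,4] − [0,4] + [0,3],
  ∂[1,4,5] = [4,5] − [1,5] + [1,4].
As a 12×8 matrix over Z this has rank 7, with invariant factors (1,1,1,1,1,1,1).

Computing H_k = (kernel of ∂_k) / (image of ∂_{k+1}):

  H_0: rank C_0 − rank ∂_1 = 6 − 5 = 1, and the invariant factors of ∂_1 are all 1, so H_0 ≅ Z.
  H_1: rank ker ∂_1 − rank ∂_2 = (12 − 5) − 7 = 0, and the invariant factors of ∂_2 are all 1, so H_1 ≅ 0.
  H_2: rank ker ∂_2 − rank ∂_3 = (8 − 7) − 0 = 1, and there is no ∂_3, so H_2 ≅ Z.

As a check, the Euler characteristic is 6 − 12 + 8 = 2, which agrees with 1 − 0 + 1 = 2.

H_0 = Z,  H_1 = 0,  H_2 = Z.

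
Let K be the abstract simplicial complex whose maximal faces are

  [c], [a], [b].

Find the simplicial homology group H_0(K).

Fix the vertex order a < b < c and write every simplex with vertices in increasing order. Then dim K = 0 and the simplices of K are:

  0-simplices (3): a, b, c

giving chain groups C_0 ≅ Z^3.

Reading off H_k = ker ∂_k / im ∂_{k+1}:

  H_0: rank C_0 − rank ∂_1 = 3 − 0 = 3, and there is no ∂_1, so H_0 = Z^3.

(K is a triangulation of a set of 3 points.)

H_0 = Z^3.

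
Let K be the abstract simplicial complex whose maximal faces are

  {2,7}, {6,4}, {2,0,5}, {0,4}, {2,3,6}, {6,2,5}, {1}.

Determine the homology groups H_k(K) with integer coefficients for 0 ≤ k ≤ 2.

H_0 = Z^2,  H_1 = Z,  H_2 = 0.

We work with the vertex ordering 0 < 1 < 2 < 3 < 4 < 5 < 6 < 7. The simplices of K, each written with vertices in increasing order, are:

  0-simplices (8): [0], [1], [2], [3], [4], [5], [6], [7]
  1-simplices (10): [0,2], [0,4], [0,5], [2,3], [2,5], [2,6], [2,7], [3,6], [4,6], [5,6]
  2-simplices (3): [0,2,5], [2,3,6], [2,5,6]

Hence C_0 ≅ Z^8, C_1 ≅ Z^10, C_2 ≅ Z^3.

Boundary ∂_1: C_1 → C_0 is given by ∂[p,q] = [q] − [p].
As a 8×10 matrix over Z this has rank 6, with invariant factors (1,1,1,1,1,1).

The boundary map ∂_2: C_2 → C_1 acts by ∂[p,q,r] = [q,r] − [p,r] + [p,q]. For instance
  ∂[0,2,5] = [2,5] − [0,5] + [0,2],
  ∂[2,3,6] = [3,6] − [2,6] + [2,3].
The 10×3 boundary matrix has rank 3 and Smith normal form diag(1,1,1).

Computing H_k = (kernel of ∂_k) / (image of ∂_{k+1}):

  H_0: rank C_0 − rank ∂_1 = 8 − 6 = 2, and the invariant factors of ∂_1 are all 1, so H_0 = Z^2.
  H_1: rank ker ∂_1 − rank ∂_2 = (10 − 6) − 3 = 1, and the invariant factors of ∂_2 are all 1, so H_1 = Z.
  H_2: rank ker ∂_2 − rank ∂_3 = (3 − 3) − 0 = 0, and there is no ∂_3, so H_2 = 0.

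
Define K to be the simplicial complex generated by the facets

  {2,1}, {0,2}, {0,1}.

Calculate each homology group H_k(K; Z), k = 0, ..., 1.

Take the total order 0 < 1 < 2 on the vertex set. Then K (dimension 1) consists of the simplices:

  0-simplices (3): [0], [1], [2]
  1-simplices (3): [0,1], [0,2], [1,2]

so the chain groups are C_0 ≅ Z^3, C_1 ≅ Z^3.

The boundary map ∂_1: C_1 → C_0 sends each edge [p,q] (with p < q) to q − p.
The resulting 3×3 matrix has rank 2, and its Smith normal form has invariant factors (1,1).

Now H_k = ker ∂_k / im ∂_{k+1}, so:

  H_0: rank C_0 − rank ∂_1 = 3 − 2 = 1, and the invariant factors of ∂_1 are all 1, so H_0 ≅ Z.
  H_1: rank ker ∂_1 − rank ∂_2 = (3 − 2) − 0 = 1, and there is no ∂_2, so H_1 ≅ Z.

As a check, the Euler characteristic is 3 − 3 = 0, which agrees with 1 − 1 = 0.

H_0 = Z,  H_1 = Z.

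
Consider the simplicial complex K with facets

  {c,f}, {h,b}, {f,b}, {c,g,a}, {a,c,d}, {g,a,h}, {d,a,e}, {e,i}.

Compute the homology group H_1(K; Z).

We work with the vertex ordering a < b < c < d < e < f < g < h < i. The simplices of K, each written with vertices in increasing order, are:

  0-simplices (9): a, b, c, d, e, f, g, h, i
  1-simplices (13): ac, ad, ae, ag, ah, bf, bh, cd, cf, cg, de, ei, gh
  2-simplices (4): acd, acg, ade, agh

giving chain groups C_0 ≅ Z^9, C_1 ≅ Z^13, C_2 ≅ Z^4.

Boundary ∂_1: C_1 → C_0 is given by ∂[p,q] = [q] − [p]. For instance
  ∂ac = c − a.
The 9×13 boundary matrix has rank 8 and Smith normal form diag(1,1,1,1,1,1,1,1).

∂_2: C_2 → C_1 sends each 2-simplex [p,q,r] to [q,r] − [p,r] + [p,q]. For instance
  ∂ade = de − ae + ad,
  ∂acd = cd − ad + ac.
The 13×4 boundary matrix has rank 4 and Smith normal form diag(1,1,1,1).

Now H_k = ker ∂_k / im ∂_{k+1}, so:

  H_1: rank ker ∂_1 − rank ∂_2 = (13 − 8) − 4 = 1, and the invariant factors of ∂_2 are all 1, so H_1 = Z.

H_1 = Z.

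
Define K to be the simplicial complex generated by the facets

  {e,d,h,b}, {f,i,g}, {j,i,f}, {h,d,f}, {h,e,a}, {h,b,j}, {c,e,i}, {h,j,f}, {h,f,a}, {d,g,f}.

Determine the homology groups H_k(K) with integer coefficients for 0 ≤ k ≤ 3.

H_0 ≅ Z,  H_1 ≅ Z,  H_2 = 0,  H_3 = 0.

K has 10 vertices, 22 edges, 13 triangles, 1 3-simplex.
rank ∂_0 = 0, rank ∂_1 = 9 ⇒ b_0 = 10 − 0 − 9 = 1; all invariant factors of ∂_1 are 1 so no torsion. So H_0 ≅ Z.
rank ∂_1 = 9, rank ∂_2 = 12 ⇒ b_1 = 22 − 9 − 12 = 1; all invariant factors of ∂_2 are 1 so no torsion. So H_1 ≅ Z.
rank ∂_2 = 12, rank ∂_3 = 1 ⇒ b_2 = 13 − 12 − 1 = 0; all invariant factors of ∂_3 are 1 so no torsion. So H_2 ≅ 0.
rank ∂_3 = 1, rank ∂_4 = 0 ⇒ b_3 = 1 − 1 − 0 = 0. So H_3 ≅ 0.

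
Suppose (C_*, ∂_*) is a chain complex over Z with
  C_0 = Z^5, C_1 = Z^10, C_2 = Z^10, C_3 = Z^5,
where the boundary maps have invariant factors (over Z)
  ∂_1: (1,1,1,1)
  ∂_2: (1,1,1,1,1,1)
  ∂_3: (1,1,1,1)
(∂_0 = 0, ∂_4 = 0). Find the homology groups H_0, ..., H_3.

H_0: b_0 = 5 − 0 − 4 = 1; torsion from ∂_1 factors > 1: none. So H_0 = Z.
H_1: b_1 = 10 − 4 − 6 = 0; torsion from ∂_2 factors > 1: none. So H_1 = 0.
H_2: b_2 = 10 − 6 − 4 = 0; torsion from ∂_3 factors > 1: none. So H_2 = 0.
H_3: b_3 = 5 − 4 − 0 = 1; torsion from ∂_4 factors > 1: none. So H_3 = Z.

H_0 = Z,  H_1 = 0,  H_2 = 0,  H_3 = Z.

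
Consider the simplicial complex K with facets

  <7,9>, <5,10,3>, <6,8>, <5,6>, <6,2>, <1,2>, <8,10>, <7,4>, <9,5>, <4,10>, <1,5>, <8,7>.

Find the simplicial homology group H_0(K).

K has 10 vertices, 14 edges, 1 triangle.
rank ∂_0 = 0, rank ∂_1 = 9 ⇒ b_0 = 10 − 0 − 9 = 1; all invariant factors of ∂_1 are 1 so no torsion. So H_0 ≅ Z.

H_0 ≅ Z.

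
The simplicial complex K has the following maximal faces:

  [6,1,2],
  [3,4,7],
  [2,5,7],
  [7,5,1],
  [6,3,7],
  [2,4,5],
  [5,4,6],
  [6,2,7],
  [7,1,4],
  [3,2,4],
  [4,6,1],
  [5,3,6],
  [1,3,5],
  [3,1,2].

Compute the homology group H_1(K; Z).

H_1 = Z^2.

We work with the vertex ordering 1 < 2 < 3 < 4 < 5 < 6 < 7. The simplices of K, each written with vertices in increasing order, are:

  0-simplices (7): [1], [2], [3], [4], [5], [6], [7]
  1-simplices (21): [1,2], [1,3], [1,4], [1,5], [1,6], [1,7], [2,3], [2,4], [2,5], [2,6], [2,7], [3,4], [3,5], [3,6], [3,7], [4,5], [4,6], [4,7], [5,6], [5,7], [6,7]
  2-simplices (14): [1,2,3], [1,2,6], [1,3,5], [1,4,6], [1,4,7], [1,5,7], [2,3,4], [2,4,5], [2,5,7], [2,6,7], [3,4,7], [3,5,6], [3,6,7], [4,5,6]

giving chain groups C_0 ≅ Z^7, C_1 ≅ Z^21, C_2 ≅ Z^14.

∂_1: C_1 → C_0 is given by ∂[p,q] = [q] − [p]. For instance
  ∂[2,4] = [4] − [2].
The resulting 7×21 matrix has rank 6, and its Smith normal form has invariant factors (1,1,1,1,1,1).

∂_2: C_2 → C_1 acts by ∂[p,q,r] = [q,r] − [p,r] + [p,q]. For instance
  ∂[1,3,5] = [3,5] − [1,5] + [1,3],
  ∂[2,6,7] = [6,7] − [2,7] + [2,6].
The resulting 21×14 matrix has rank 13, and its Smith normal form has invariant factors (1,1,1,1,1,1,1,1,1,1,1,1,1).

Reading off H_k = ker ∂_k / im ∂_{k+1}:

  H_1: rank ker ∂_1 − rank ∂_2 = (21 − 6) − 13 = 2, and the invariant factors of ∂_2 are all 1, so H_1 ≅ Z^2.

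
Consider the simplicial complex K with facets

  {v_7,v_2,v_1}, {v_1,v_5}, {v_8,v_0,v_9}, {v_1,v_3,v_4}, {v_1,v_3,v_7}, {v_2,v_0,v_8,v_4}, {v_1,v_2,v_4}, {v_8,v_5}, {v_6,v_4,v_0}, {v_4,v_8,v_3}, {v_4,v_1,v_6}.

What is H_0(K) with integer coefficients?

Take the total order v_0 < v_1 < v_2 < v_3 < v_4 < v_5 < v_6 < v_7 < v_8 < v_9 on the vertex set. Then K (dimension 3) consists of the simplices:

  0-simplices (10): [v_0], [v_1], [v_2], [v_3], [v_4], [v_5], [v_6], [v_7], [v_8], [v_9]
  1-simplices (21): (21 of them)
  2-simplices (12): (12 of them)
  3-simplices (1): [v_0,v_2,v_4,v_8]

giving chain groups C_0 ≅ Z^10, C_1 ≅ Z^21, C_2 ≅ Z^12, C_3 ≅ Z^1.

∂_1: C_1 → C_0 maps an edge to its endpoints' difference, ∂[p,q] = q − p.
This gives a 10×21 integer matrix of rank 9; reducing to Smith normal form yields diagonal entries (1,1,1,1,1,1,1,1,1).

Boundary ∂_2: C_2 → C_1 sends each 2-simplex [p,q,r] to [q,r] − [p,r] + [p,q]. For instance
  ∂[v_1,v_2,v_4] = [v_2,v_4] − [v_1,v_4] + [v_1,v_2],
  ∂[v_0,v_4,v_6] = [v_4,v_6] − [v_0,v_6] + [v_0,v_4].
As a 21×12 matrix over Z this has rank 11, with invariant factors (1,1,1,1,1,1,1,1,1,1,1).

Boundary ∂_3: C_3 → C_2 sends each 3-simplex σ to the alternating sum Σ_i (−1)^i (σ with its i-th vertex removed). For instance
  ∂[v_0,v_2,v_4,v_8] = [v_2,v_4,v_8] − [v_0,v_4,v_8] + [v_0,v_2,v_8] − [v_0,v_2,v_4].
The 12×1 boundary matrix has rank 1 and Smith normal form diag(1).

From H_k ≅ ker(∂_k) / im(∂_{k+1}) we obtain:

  H_0: rank C_0 − rank ∂_1 = 10 − 9 = 1, and the invariant factors of ∂_1 are all 1, so H_0 = Z.

H_0 = Z.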